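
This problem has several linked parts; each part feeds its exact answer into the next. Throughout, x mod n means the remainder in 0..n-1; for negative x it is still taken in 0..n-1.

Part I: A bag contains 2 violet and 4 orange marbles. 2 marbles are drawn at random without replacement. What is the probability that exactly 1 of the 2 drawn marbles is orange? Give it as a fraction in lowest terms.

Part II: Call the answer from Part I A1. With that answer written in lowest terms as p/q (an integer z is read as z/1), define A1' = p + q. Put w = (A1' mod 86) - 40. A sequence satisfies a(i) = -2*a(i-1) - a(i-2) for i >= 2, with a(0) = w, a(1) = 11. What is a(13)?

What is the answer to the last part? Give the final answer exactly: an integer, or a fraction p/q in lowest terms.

-61

Part I: total draws C(6,2) = 15; favorable C(4,1)*C(2,1) = 8; P = 8/15; answer 8/15
Part II: A1 = 8/15; threaded value p + q = 23; w = -17; a(2) = -2*(11) - 1*(-17) = -5; iterating: a(2)=-5, a(3)=-1, a(4)=7, a(5)=-13, a(6)=19, a(7)=-25, a(8)=31, a(9)=-37, a(10)=43, a(11)=-49, a(12)=55, a(13)=-61; answer -61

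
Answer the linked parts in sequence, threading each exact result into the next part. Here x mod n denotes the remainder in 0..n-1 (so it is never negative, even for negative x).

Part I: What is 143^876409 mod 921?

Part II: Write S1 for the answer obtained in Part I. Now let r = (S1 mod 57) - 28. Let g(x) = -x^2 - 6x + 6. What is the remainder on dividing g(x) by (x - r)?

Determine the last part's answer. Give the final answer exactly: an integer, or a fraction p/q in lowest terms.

Part I: squarings mod 921: 143^1=143, 143^2=187, 143^4=892, 143^8=841, 143^16=874, 143^32=367, 143^64=223, 143^128=916, 143^256=25, 143^512=625, 143^1024=121, 143^2048=826, 143^4096=736, 143^8192=148, 143^16384=721, 143^32768=397, 143^65536=118, 143^131072=109, 143^262144=829, 143^524288=175; 143^876409 = 143^1 * 143^8 * 143^16 * 143^32 * 143^64 * 143^256 * 143^512 * 143^1024 * 143^2048 * 143^4096 * 143^16384 * 143^65536 * 143^262144 * 143^524288 = 737 (mod 921); answer 737
Part II: S1 = 737; r = 25; remainder = value at the root: -1*(25)^2 - 6*(25)^1 + 6 = (-625) + (-150) + (6) = -769; answer -769

-769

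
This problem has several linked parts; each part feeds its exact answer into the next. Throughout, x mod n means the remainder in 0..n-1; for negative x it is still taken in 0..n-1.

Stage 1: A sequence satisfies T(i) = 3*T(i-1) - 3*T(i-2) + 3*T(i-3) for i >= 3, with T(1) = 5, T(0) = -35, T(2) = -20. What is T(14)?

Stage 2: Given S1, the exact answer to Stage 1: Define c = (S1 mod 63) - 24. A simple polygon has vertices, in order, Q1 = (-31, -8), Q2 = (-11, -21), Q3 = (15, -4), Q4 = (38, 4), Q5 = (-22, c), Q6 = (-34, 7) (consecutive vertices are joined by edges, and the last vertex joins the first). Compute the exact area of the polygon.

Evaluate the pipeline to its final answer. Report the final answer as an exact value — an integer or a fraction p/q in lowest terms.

Stage 1: T(3) = 3*(-20) - 3*(5) + 3*(-35) = -180; iterating: T(3)=-180, T(4)=-465, T(5)=-915, T(6)=-1890, T(7)=-4320, T(8)=-10035, T(9)=-22815, T(10)=-51300, T(11)=-115560, T(12)=-261225, T(13)=-590895, T(14)=-1335690; answer -1335690
Stage 2: S1 = -1335690; c = 12; cross terms: (-31*-21 - -11*-8)=563, (-11*-4 - 15*-21)=359, (15*4 - 38*-4)=212, (38*12 - -22*4)=544, (-22*7 - -34*12)=254, (-34*-8 - -31*7)=489; twice the area = |2421| = 2421; area = 2421/2; answer 2421/2

2421/2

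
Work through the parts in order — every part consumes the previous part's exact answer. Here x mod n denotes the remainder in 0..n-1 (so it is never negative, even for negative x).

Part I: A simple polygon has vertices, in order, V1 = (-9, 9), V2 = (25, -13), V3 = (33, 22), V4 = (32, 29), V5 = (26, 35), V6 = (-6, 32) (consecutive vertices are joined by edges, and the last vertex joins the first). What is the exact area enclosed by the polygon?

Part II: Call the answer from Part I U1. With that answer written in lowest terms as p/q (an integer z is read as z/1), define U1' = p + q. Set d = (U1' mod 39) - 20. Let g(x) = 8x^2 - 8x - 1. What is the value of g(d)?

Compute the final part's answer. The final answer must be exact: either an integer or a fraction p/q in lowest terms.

Part I: cross terms: (-9*-13 - 25*9)=-108, (25*22 - 33*-13)=979, (33*29 - 32*22)=253, (32*35 - 26*29)=366, (26*32 - -6*35)=1042, (-6*9 - -9*32)=234; twice the area = |2766| = 2766; area = 1383; answer 1383
Part II: U1 = 1383; threaded value p + q = 1384; d = -1; 8*(-1)^2 - 8*(-1)^1 - 1 = (8) + (8) + (-1) = 15; answer 15

15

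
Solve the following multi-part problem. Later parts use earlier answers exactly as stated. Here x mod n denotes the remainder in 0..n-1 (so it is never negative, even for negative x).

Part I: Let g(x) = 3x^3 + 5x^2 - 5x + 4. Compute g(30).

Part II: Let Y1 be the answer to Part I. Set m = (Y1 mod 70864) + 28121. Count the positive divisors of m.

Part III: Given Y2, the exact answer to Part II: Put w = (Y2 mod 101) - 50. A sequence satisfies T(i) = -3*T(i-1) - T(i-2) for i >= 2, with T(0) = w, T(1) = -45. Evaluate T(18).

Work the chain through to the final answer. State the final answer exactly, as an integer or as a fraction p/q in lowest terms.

Part I: 3*(30)^3 + 5*(30)^2 - 5*(30)^1 + 4 = (81000) + (4500) + (-150) + (4) = 85354; answer 85354
Part II: Y1 = 85354; m = 42611; 42611 is prime, so its only divisors are 1 and 42611; count = 2; answer 2
Part III: Y2 = 2; w = -48; T(2) = -3*(-45) - 1*(-48) = 183; iterating: T(2)=183, T(3)=-504, T(4)=1329, T(5)=-3483, T(6)=9120, T(7)=-23877, T(8)=62511, T(9)=-163656, T(10)=428457, T(11)=-1121715, T(12)=2936688, T(13)=-7688349, T(14)=20128359, T(15)=-52696728, T(16)=137961825, T(17)=-361188747, T(18)=945604416; answer 945604416

945604416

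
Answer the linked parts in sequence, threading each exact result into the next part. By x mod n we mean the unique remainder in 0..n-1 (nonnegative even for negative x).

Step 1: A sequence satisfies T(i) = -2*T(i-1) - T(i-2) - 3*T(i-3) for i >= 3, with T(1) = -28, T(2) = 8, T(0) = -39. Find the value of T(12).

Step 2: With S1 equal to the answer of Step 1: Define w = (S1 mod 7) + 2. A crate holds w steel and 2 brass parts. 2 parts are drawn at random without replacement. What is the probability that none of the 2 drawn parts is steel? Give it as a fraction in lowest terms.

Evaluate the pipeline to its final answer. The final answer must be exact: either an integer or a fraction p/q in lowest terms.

Step 1: T(3) = -2*(8) - 1*(-28) - 3*(-39) = 129; iterating: T(3)=129, T(4)=-182, T(5)=211, T(6)=-627, T(7)=1589, T(8)=-3184, T(9)=6660, T(10)=-14903, T(11)=32698, T(12)=-70473; answer -70473
Step 2: S1 = -70473; w = 5; total draws C(7,2) = 21; favorable C(2,2) = 1; P = 1/21; answer 1/21

1/21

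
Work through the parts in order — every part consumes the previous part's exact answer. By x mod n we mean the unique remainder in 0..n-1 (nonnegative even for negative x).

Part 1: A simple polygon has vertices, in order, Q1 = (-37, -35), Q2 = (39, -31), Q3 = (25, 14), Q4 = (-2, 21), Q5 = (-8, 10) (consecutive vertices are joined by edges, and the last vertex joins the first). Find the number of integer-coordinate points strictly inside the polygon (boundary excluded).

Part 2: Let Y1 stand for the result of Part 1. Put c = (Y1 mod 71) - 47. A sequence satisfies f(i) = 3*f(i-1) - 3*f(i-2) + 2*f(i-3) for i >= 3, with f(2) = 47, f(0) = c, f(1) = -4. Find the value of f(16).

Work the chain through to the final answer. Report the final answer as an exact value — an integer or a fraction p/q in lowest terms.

Part 1: cross terms: (-37*-31 - 39*-35)=2512, (39*14 - 25*-31)=1321, (25*21 - -2*14)=553, (-2*10 - -8*21)=148, (-8*-35 - -37*10)=650; twice the area = |5184| = 5184; area = 2592; boundary points = 4 + 1 + 1 + 1 + 1 = 8; strictly interior points = area - boundary/2 + 1 = 2589; answer 2589
Part 2: Y1 = 2589; c = -14; f(3) = 3*(47) - 3*(-4) + 2*(-14) = 125; iterating: f(3)=125, f(4)=226, f(5)=397, f(6)=763, f(7)=1550, f(8)=3155, f(9)=6341, f(10)=12658, f(11)=25261, f(12)=50491, f(13)=101006, f(14)=202067, f(15)=404165, f(16)=808306; answer 808306

808306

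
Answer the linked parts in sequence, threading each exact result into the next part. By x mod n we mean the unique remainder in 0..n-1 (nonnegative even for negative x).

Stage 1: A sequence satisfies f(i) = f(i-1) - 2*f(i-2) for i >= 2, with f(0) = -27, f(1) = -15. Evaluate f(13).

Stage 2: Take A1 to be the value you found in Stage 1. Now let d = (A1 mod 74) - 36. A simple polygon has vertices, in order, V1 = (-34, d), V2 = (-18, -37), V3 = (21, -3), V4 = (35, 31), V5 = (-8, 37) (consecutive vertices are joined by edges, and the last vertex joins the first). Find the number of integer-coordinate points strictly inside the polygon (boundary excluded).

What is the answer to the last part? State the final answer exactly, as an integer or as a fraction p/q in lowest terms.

2654

Stage 1: f(2) = 1*(-15) - 2*(-27) = 39; iterating: f(2)=39, f(3)=69, f(4)=-9, f(5)=-147, f(6)=-129, f(7)=165, f(8)=423, f(9)=93, f(10)=-753, f(11)=-939, f(12)=567, f(13)=2445; answer 2445
Stage 2: A1 = 2445; d = -33; cross terms: (-34*-37 - -18*-33)=664, (-18*-3 - 21*-37)=831, (21*31 - 35*-3)=756, (35*37 - -8*31)=1543, (-8*-33 - -34*37)=1522; twice the area = |5316| = 5316; area = 2658; boundary points = 4 + 1 + 2 + 1 + 2 = 10; strictly interior points = area - boundary/2 + 1 = 2654; answer 2654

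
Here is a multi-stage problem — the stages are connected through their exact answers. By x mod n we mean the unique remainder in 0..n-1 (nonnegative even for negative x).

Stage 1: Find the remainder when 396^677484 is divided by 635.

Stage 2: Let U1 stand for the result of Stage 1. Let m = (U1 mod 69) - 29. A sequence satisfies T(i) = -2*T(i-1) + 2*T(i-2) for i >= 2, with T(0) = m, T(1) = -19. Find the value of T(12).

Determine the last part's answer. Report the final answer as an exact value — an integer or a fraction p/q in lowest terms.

1825536

Stage 1: squarings mod 635: 396^1=396, 396^2=606, 396^4=206, 396^8=526, 396^16=451, 396^32=201, 396^64=396, 396^128=606, 396^256=206, 396^512=526, 396^1024=451, 396^2048=201, 396^4096=396, 396^8192=606, 396^16384=206, 396^32768=526, 396^65536=451, 396^131072=201, 396^262144=396, 396^524288=606; 396^677484 = 396^4 * 396^8 * 396^32 * 396^64 * 396^512 * 396^1024 * 396^4096 * 396^16384 * 396^131072 * 396^524288 = 191 (mod 635); answer 191
Stage 2: U1 = 191; m = 24; T(2) = -2*(-19) + 2*(24) = 86; iterating: T(2)=86, T(3)=-210, T(4)=592, T(5)=-1604, T(6)=4392, T(7)=-11992, T(8)=32768, T(9)=-89520, T(10)=244576, T(11)=-668192, T(12)=1825536; answer 1825536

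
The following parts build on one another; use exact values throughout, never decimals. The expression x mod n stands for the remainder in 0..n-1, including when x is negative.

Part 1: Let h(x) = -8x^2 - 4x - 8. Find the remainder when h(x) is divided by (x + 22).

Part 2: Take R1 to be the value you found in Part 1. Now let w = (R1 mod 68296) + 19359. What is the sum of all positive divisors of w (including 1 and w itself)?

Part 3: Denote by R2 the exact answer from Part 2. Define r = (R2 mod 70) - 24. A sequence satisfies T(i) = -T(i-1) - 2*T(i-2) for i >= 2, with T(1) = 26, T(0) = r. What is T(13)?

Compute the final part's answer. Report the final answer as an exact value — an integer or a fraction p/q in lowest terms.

Part 1: remainder = value at the root: -8*(-22)^2 - 4*(-22)^1 - 8 = (-3872) + (88) + (-8) = -3792; answer -3792
Part 2: R1 = -3792; w = 83863; 83863 = 13 * 6451; sigma = (1 + 13) * (1 + 6451) = 14 * 6452 = 90328; answer 90328
Part 3: R2 = 90328; r = 4; T(2) = -1*(26) - 2*(4) = -34; iterating: T(2)=-34, T(3)=-18, T(4)=86, T(5)=-50, T(6)=-122, T(7)=222, T(8)=22, T(9)=-466, T(10)=422, T(11)=510, T(12)=-1354, T(13)=334; answer 334

334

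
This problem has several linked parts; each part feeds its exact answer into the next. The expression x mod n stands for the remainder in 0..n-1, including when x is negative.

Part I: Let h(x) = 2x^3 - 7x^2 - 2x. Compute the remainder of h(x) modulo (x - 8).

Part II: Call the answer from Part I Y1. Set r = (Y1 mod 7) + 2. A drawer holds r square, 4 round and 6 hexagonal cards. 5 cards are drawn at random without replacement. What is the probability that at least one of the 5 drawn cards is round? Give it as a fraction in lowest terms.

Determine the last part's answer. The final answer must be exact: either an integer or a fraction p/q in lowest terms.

92/99

Part I: remainder = value at the root: 2*(8)^3 - 7*(8)^2 - 2*(8)^1 = (1024) + (-448) + (-16) = 560; answer 560
Part II: Y1 = 560; r = 2; total draws C(12,5) = 792; complement C(8,5) = 56; favorable 792 - 56 = 736; P = 92/99; answer 92/99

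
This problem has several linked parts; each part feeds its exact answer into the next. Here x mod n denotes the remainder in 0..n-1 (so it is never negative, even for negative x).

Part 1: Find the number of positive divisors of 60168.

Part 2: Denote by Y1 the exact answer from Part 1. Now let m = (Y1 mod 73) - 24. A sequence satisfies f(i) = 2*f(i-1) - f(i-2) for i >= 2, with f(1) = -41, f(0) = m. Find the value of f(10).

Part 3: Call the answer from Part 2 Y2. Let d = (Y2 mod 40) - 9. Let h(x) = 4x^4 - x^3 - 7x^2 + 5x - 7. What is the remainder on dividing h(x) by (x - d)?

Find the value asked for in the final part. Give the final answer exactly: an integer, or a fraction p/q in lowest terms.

2798986

Part 1: 60168 = 2^3 * 3 * 23 * 109; number of divisors = (3+1) * (1+1) * (1+1) * (1+1) = 32; answer 32
Part 2: Y1 = 32; m = 8; f(2) = 2*(-41) - 1*(8) = -90; iterating: f(2)=-90, f(3)=-139, f(4)=-188, f(5)=-237, f(6)=-286, f(7)=-335, f(8)=-384, f(9)=-433, f(10)=-482; answer -482
Part 3: Y2 = -482; d = 29; remainder = value at the root: 4*(29)^4 - 1*(29)^3 - 7*(29)^2 + 5*(29)^1 - 7 = (2829124) + (-24389) + (-5887) + (145) + (-7) = 2798986; answer 2798986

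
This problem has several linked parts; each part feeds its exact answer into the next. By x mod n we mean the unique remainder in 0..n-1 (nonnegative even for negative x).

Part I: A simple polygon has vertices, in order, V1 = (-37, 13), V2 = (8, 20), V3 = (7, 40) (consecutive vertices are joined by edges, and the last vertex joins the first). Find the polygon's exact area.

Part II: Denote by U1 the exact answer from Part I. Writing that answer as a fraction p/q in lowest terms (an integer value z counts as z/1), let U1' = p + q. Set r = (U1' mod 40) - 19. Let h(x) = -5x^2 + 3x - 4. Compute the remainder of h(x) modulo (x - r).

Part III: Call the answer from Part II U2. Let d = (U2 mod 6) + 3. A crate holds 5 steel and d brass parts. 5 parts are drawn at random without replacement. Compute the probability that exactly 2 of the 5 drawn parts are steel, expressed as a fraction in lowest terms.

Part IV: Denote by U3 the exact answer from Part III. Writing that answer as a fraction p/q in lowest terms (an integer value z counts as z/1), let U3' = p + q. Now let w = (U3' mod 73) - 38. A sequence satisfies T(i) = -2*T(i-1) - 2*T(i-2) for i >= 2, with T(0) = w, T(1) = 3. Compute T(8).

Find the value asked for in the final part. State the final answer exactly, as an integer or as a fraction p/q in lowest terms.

Part I: cross terms: (-37*20 - 8*13)=-844, (8*40 - 7*20)=180, (7*13 - -37*40)=1571; twice the area = |907| = 907; area = 907/2; answer 907/2
Part II: U1 = 907/2; threaded value p + q = 909; r = 10; remainder = value at the root: -5*(10)^2 + 3*(10)^1 - 4 = (-500) + (30) + (-4) = -474; answer -474
Part III: U2 = -474; d = 3; total draws C(8,5) = 56; favorable C(5,2)*C(3,3) = 10; P = 5/28; answer 5/28
Part IV: U3 = 5/28; threaded value p + q = 33; w = -5; T(2) = -2*(3) - 2*(-5) = 4; iterating: T(2)=4, T(3)=-14, T(4)=20, T(5)=-12, T(6)=-16, T(7)=56, T(8)=-80; answer -80

-80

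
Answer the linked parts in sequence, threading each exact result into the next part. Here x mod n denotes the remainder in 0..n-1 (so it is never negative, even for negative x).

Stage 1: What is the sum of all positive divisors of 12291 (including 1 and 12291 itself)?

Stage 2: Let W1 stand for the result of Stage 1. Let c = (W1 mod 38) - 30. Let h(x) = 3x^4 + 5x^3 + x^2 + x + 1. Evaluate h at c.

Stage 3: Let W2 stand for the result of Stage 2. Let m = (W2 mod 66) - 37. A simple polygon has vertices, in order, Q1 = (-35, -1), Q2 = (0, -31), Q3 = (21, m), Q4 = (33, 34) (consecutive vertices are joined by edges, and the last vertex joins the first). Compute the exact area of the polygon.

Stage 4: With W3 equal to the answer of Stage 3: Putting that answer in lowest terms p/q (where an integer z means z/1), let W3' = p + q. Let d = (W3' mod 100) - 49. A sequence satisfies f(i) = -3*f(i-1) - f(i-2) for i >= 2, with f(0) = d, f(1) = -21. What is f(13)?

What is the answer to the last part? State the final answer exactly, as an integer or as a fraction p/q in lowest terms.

Stage 1: 12291 = 3 * 17 * 241; sigma = (1 + 3) * (1 + 17) * (1 + 241) = 4 * 18 * 242 = 17424; answer 17424
Stage 2: W1 = 17424; c = -10; 3*(-10)^4 + 5*(-10)^3 + 1*(-10)^2 + 1*(-10)^1 + 1 = (30000) + (-5000) + (100) + (-10) + (1) = 25091; answer 25091
Stage 3: W2 = 25091; m = -26; cross terms: (-35*-31 - 0*-1)=1085, (0*-26 - 21*-31)=651, (21*34 - 33*-26)=1572, (33*-1 - -35*34)=1157; twice the area = |4465| = 4465; area = 4465/2; answer 4465/2
Stage 4: W3 = 4465/2; threaded value p + q = 4467; d = 18; f(2) = -3*(-21) - 1*(18) = 45; iterating: f(2)=45, f(3)=-114, f(4)=297, f(5)=-777, f(6)=2034, f(7)=-5325, f(8)=13941, f(9)=-36498, f(10)=95553, f(11)=-250161, f(12)=654930, f(13)=-1714629; answer -1714629

-1714629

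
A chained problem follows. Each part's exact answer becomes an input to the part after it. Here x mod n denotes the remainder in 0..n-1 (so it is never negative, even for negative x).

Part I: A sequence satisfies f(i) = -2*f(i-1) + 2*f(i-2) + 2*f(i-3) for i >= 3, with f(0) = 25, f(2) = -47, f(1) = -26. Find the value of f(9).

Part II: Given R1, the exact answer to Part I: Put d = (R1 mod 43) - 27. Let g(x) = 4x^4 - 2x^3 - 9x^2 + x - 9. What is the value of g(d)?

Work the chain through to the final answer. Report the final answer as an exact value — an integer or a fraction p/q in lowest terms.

Part I: f(3) = -2*(-47) + 2*(-26) + 2*(25) = 92; iterating: f(3)=92, f(4)=-330, f(5)=750, f(6)=-1976, f(7)=4792, f(8)=-12036, f(9)=29704; answer 29704
Part II: R1 = 29704; d = 7; 4*(7)^4 - 2*(7)^3 - 9*(7)^2 + 1*(7)^1 - 9 = (9604) + (-686) + (-441) + (7) + (-9) = 8475; answer 8475

8475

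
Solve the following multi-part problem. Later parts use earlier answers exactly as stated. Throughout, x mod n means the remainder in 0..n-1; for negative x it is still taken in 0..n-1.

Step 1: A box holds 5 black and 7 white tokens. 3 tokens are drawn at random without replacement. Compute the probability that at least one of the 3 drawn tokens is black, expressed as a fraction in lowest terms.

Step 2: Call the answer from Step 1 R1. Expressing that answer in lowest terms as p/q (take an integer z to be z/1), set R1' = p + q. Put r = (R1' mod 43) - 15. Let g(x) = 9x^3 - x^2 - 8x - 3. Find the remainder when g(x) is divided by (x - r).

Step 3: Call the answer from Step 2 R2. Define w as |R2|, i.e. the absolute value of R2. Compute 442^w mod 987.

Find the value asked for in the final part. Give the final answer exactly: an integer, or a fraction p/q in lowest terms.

Step 1: total draws C(12,3) = 220; complement C(7,3) = 35; favorable 220 - 35 = 185; P = 37/44; answer 37/44
Step 2: R1 = 37/44; threaded value p + q = 81; r = 23; remainder = value at the root: 9*(23)^3 - 1*(23)^2 - 8*(23)^1 - 3 = (109503) + (-529) + (-184) + (-3) = 108787; answer 108787
Step 3: R2 = 108787; w = 108787; squarings mod 987: 442^1=442, 442^2=925, 442^4=883, 442^8=946, 442^16=694, 442^32=967, 442^64=400, 442^128=106, 442^256=379, 442^512=526, 442^1024=316, 442^2048=169, 442^4096=925, 442^8192=883, 442^16384=946, 442^32768=694, 442^65536=967; 442^108787 = 442^1 * 442^2 * 442^16 * 442^32 * 442^64 * 442^128 * 442^2048 * 442^8192 * 442^32768 * 442^65536 = 736 (mod 987); answer 736

736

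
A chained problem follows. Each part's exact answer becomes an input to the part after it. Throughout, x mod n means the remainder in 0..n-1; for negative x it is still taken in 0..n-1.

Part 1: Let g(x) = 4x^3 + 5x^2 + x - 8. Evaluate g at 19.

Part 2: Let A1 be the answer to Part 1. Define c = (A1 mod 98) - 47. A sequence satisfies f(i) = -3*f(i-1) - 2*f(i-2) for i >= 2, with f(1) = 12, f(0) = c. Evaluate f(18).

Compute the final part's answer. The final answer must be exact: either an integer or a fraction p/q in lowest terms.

-3407858

Part 1: 4*(19)^3 + 5*(19)^2 + 1*(19)^1 - 8 = (27436) + (1805) + (19) + (-8) = 29252; answer 29252
Part 2: A1 = 29252; c = 1; f(2) = -3*(12) - 2*(1) = -38; iterating: f(2)=-38, f(3)=90, f(4)=-194, f(5)=402, f(6)=-818, f(7)=1650, f(8)=-3314, f(9)=6642, f(10)=-13298, f(11)=26610, f(12)=-53234, f(13)=106482, f(14)=-212978, f(15)=425970, f(16)=-851954, f(17)=1703922, f(18)=-3407858; answer -3407858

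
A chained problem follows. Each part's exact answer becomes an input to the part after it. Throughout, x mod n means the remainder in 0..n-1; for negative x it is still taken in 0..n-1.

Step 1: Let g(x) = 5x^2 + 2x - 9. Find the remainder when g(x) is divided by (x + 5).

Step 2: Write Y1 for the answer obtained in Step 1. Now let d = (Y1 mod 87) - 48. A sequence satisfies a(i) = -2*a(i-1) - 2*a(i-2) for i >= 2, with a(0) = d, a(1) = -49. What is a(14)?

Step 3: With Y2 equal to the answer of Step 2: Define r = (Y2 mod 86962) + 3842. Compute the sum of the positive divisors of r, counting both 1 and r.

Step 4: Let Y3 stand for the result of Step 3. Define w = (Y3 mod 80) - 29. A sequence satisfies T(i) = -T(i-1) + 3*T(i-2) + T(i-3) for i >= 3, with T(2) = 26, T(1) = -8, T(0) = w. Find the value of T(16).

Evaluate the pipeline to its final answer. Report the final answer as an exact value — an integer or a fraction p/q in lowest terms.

1407991

Step 1: remainder = value at the root: 5*(-5)^2 + 2*(-5)^1 - 9 = (125) + (-10) + (-9) = 106; answer 106
Step 2: Y1 = 106; d = -29; a(2) = -2*(-49) - 2*(-29) = 156; iterating: a(2)=156, a(3)=-214, a(4)=116, a(5)=196, a(6)=-624, a(7)=856, a(8)=-464, a(9)=-784, a(10)=2496, a(11)=-3424, a(12)=1856, a(13)=3136, a(14)=-9984; answer -9984
Step 3: Y2 = -9984; r = 80820; 80820 = 2^2 * 3^2 * 5 * 449; sigma = (1 + 2 + 4) * (1 + 3 + 9) * (1 + 5) * (1 + 449) = 7 * 13 * 6 * 450 = 245700; answer 245700
Step 4: Y3 = 245700; w = -9; T(3) = -1*(26) + 3*(-8) + 1*(-9) = -59; iterating: T(3)=-59, T(4)=129, T(5)=-280, T(6)=608, T(7)=-1319, T(8)=2863, T(9)=-6212, T(10)=13482, T(11)=-29255, T(12)=63489, T(13)=-137772, T(14)=298984, T(15)=-648811, T(16)=1407991; answer 1407991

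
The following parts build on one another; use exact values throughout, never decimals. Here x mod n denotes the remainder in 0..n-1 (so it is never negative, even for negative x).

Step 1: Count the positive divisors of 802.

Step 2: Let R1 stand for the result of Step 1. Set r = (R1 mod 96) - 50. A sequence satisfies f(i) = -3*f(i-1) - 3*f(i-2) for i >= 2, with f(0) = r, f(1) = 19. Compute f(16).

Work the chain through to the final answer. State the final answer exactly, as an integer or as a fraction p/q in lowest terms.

Step 1: 802 = 2 * 401; number of divisors = (1+1) * (1+1) = 4; answer 4
Step 2: R1 = 4; r = -46; f(2) = -3*(19) - 3*(-46) = 81; iterating: f(2)=81, f(3)=-300, f(4)=657, f(5)=-1071, f(6)=1242, f(7)=-513, f(8)=-2187, f(9)=8100, f(10)=-17739, f(11)=28917, f(12)=-33534, f(13)=13851, f(14)=59049, f(15)=-218700, f(16)=478953; answer 478953

478953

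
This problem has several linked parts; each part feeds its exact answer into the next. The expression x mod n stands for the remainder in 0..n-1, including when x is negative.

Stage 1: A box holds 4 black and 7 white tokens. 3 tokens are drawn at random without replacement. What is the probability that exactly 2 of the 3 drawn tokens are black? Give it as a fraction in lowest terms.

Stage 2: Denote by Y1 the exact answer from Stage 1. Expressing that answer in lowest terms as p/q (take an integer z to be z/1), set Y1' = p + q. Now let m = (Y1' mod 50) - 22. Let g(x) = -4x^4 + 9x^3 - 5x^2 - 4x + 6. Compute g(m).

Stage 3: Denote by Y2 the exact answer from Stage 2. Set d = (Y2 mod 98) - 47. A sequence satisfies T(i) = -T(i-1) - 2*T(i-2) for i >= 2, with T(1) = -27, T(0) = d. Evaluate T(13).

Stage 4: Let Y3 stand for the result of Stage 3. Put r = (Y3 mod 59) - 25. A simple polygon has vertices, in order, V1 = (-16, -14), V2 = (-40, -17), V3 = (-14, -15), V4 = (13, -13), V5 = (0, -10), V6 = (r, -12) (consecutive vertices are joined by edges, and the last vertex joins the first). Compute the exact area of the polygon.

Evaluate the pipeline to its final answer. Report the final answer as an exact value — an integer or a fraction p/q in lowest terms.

Stage 1: total draws C(11,3) = 165; favorable C(4,2)*C(7,1) = 42; P = 14/55; answer 14/55
Stage 2: Y1 = 14/55; threaded value p + q = 69; m = -3; -4*(-3)^4 + 9*(-3)^3 - 5*(-3)^2 - 4*(-3)^1 + 6 = (-324) + (-243) + (-45) + (12) + (6) = -594; answer -594
Stage 3: Y2 = -594; d = 45; T(2) = -1*(-27) - 2*(45) = -63; iterating: T(2)=-63, T(3)=117, T(4)=9, T(5)=-243, T(6)=225, T(7)=261, T(8)=-711, T(9)=189, T(10)=1233, T(11)=-1611, T(12)=-855, T(13)=4077; answer 4077
Stage 4: Y3 = 4077; r = -19; cross terms: (-16*-17 - -40*-14)=-288, (-40*-15 - -14*-17)=362, (-14*-13 - 13*-15)=377, (13*-10 - 0*-13)=-130, (0*-12 - -19*-10)=-190, (-19*-14 - -16*-12)=74; twice the area = |205| = 205; area = 205/2; answer 205/2

205/2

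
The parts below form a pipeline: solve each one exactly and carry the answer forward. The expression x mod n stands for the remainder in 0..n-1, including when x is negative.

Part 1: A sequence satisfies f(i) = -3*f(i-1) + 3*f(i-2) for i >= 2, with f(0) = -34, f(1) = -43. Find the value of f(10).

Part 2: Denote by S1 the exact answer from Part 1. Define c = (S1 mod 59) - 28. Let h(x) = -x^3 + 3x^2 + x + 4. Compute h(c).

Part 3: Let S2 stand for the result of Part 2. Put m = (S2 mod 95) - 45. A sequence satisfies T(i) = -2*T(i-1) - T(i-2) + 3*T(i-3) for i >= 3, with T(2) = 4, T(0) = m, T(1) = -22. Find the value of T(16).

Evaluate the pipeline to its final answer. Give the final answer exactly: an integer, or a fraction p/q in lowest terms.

Part 1: f(2) = -3*(-43) + 3*(-34) = 27; iterating: f(2)=27, f(3)=-210, f(4)=711, f(5)=-2763, f(6)=10422, f(7)=-39555, f(8)=149931, f(9)=-568458, f(10)=2155167; answer 2155167
Part 2: S1 = 2155167; c = -13; -1*(-13)^3 + 3*(-13)^2 + 1*(-13)^1 + 4 = (2197) + (507) + (-13) + (4) = 2695; answer 2695
Part 3: S2 = 2695; m = -10; T(3) = -2*(4) - 1*(-22) + 3*(-10) = -16; iterating: T(3)=-16, T(4)=-38, T(5)=104, T(6)=-218, T(7)=218, T(8)=94, T(9)=-1060, T(10)=2680, T(11)=-4018, T(12)=2176, T(13)=7706, T(14)=-29642, T(15)=58106, T(16)=-63452; answer -63452

-63452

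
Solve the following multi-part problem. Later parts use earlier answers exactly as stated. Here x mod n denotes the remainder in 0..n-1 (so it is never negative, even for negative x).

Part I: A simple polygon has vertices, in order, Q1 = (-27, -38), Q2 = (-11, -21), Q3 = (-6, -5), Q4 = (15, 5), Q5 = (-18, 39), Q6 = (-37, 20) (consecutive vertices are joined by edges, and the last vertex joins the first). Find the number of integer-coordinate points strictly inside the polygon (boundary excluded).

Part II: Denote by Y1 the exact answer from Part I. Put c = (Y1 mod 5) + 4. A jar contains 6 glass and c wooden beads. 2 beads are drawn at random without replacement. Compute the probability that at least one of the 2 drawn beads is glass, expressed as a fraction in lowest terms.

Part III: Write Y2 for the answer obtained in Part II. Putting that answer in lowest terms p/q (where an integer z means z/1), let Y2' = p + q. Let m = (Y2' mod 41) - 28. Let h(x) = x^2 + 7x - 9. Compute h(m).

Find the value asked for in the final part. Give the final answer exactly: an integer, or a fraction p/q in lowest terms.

Part I: cross terms: (-27*-21 - -11*-38)=149, (-11*-5 - -6*-21)=-71, (-6*5 - 15*-5)=45, (15*39 - -18*5)=675, (-18*20 - -37*39)=1083, (-37*-38 - -27*20)=1946; twice the area = |3827| = 3827; area = 3827/2; boundary points = 1 + 1 + 1 + 1 + 19 + 2 = 25; strictly interior points = area - boundary/2 + 1 = 1902; answer 1902
Part II: Y1 = 1902; c = 6; total draws C(12,2) = 66; complement C(6,2) = 15; favorable 66 - 15 = 51; P = 17/22; answer 17/22
Part III: Y2 = 17/22; threaded value p + q = 39; m = 11; 1*(11)^2 + 7*(11)^1 - 9 = (121) + (77) + (-9) = 189; answer 189

189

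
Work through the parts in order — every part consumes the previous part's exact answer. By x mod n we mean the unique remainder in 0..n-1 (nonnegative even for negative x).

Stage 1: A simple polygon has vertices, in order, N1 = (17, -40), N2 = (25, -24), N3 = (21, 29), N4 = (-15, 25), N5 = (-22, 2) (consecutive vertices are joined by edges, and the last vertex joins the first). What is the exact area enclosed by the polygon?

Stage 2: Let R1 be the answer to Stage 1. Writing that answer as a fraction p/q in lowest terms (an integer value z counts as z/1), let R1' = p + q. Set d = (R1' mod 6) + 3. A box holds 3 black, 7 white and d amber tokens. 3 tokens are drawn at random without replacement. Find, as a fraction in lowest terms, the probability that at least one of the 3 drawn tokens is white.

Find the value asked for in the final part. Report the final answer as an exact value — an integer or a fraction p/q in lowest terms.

Stage 1: cross terms: (17*-24 - 25*-40)=592, (25*29 - 21*-24)=1229, (21*25 - -15*29)=960, (-15*2 - -22*25)=520, (-22*-40 - 17*2)=846; twice the area = |4147| = 4147; area = 4147/2; answer 4147/2
Stage 2: R1 = 4147/2; threaded value p + q = 4149; d = 6; total draws C(16,3) = 560; complement C(9,3) = 84; favorable 560 - 84 = 476; P = 17/20; answer 17/20

17/20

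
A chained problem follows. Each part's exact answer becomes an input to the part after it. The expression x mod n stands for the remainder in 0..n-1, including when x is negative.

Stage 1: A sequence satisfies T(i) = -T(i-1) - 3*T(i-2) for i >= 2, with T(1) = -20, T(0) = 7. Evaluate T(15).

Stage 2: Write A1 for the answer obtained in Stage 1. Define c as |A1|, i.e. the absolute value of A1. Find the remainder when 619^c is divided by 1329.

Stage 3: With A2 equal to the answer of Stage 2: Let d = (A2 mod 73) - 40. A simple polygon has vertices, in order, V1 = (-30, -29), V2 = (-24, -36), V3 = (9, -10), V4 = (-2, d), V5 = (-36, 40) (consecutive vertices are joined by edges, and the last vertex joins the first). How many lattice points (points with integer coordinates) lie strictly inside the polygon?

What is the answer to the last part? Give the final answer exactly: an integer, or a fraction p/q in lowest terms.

Stage 1: T(2) = -1*(-20) - 3*(7) = -1; iterating: T(2)=-1, T(3)=61, T(4)=-58, T(5)=-125, T(6)=299, T(7)=76, T(8)=-973, T(9)=745, T(10)=2174, T(11)=-4409, T(12)=-2113, T(13)=15340, T(14)=-9001, T(15)=-37019; answer -37019
Stage 2: A1 = -37019; c = 37019; squarings mod 1329: 619^1=619, 619^2=409, 619^4=1156, 619^8=691, 619^16=370, 619^32=13, 619^64=169, 619^128=652, 619^256=1153, 619^512=409, 619^1024=1156, 619^2048=691, 619^4096=370, 619^8192=13, 619^16384=169, 619^32768=652; 619^37019 = 619^1 * 619^2 * 619^8 * 619^16 * 619^128 * 619^4096 * 619^32768 = 901 (mod 1329); answer 901
Stage 3: A2 = 901; d = -15; cross terms: (-30*-36 - -24*-29)=384, (-24*-10 - 9*-36)=564, (9*-15 - -2*-10)=-155, (-2*40 - -36*-15)=-620, (-36*-29 - -30*40)=2244; twice the area = |2417| = 2417; area = 2417/2; boundary points = 1 + 1 + 1 + 1 + 3 = 7; strictly interior points = area - boundary/2 + 1 = 1206; answer 1206

1206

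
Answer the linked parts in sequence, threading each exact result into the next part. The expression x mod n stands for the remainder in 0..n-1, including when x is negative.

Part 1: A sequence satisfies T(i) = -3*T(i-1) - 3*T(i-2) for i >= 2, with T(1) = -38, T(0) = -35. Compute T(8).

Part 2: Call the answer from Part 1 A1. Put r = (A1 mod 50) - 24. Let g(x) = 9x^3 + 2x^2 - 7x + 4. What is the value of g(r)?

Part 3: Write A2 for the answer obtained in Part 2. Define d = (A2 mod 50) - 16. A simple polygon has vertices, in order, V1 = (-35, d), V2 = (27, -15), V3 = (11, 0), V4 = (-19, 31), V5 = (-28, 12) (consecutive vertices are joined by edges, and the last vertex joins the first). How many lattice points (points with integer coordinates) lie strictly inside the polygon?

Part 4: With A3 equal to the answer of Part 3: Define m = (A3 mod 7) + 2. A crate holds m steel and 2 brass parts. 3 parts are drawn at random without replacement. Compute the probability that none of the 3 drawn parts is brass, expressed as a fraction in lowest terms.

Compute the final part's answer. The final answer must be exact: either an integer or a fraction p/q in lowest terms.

5/12

Part 1: T(2) = -3*(-38) - 3*(-35) = 219; iterating: T(2)=219, T(3)=-543, T(4)=972, T(5)=-1287, T(6)=945, T(7)=1026, T(8)=-5913; answer -5913
Part 2: A1 = -5913; r = 13; 9*(13)^3 + 2*(13)^2 - 7*(13)^1 + 4 = (19773) + (338) + (-91) + (4) = 20024; answer 20024
Part 3: A2 = 20024; d = 8; cross terms: (-35*-15 - 27*8)=309, (27*0 - 11*-15)=165, (11*31 - -19*0)=341, (-19*12 - -28*31)=640, (-28*8 - -35*12)=196; twice the area = |1651| = 1651; area = 1651/2; boundary points = 1 + 1 + 1 + 1 + 1 = 5; strictly interior points = area - boundary/2 + 1 = 824; answer 824
Part 4: A3 = 824; m = 7; total draws C(9,3) = 84; favorable C(7,3) = 35; P = 5/12; answer 5/12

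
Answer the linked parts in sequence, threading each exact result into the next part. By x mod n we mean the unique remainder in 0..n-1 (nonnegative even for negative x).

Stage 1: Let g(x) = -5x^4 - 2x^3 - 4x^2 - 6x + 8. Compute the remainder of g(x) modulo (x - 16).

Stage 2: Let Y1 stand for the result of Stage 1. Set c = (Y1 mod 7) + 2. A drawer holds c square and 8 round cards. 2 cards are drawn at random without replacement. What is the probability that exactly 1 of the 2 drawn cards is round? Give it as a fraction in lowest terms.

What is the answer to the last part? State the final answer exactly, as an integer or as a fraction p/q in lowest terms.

20/39

Stage 1: remainder = value at the root: -5*(16)^4 - 2*(16)^3 - 4*(16)^2 - 6*(16)^1 + 8 = (-327680) + (-8192) + (-1024) + (-96) + (8) = -336984; answer -336984
Stage 2: Y1 = -336984; c = 5; total draws C(13,2) = 78; favorable C(8,1)*C(5,1) = 40; P = 20/39; answer 20/39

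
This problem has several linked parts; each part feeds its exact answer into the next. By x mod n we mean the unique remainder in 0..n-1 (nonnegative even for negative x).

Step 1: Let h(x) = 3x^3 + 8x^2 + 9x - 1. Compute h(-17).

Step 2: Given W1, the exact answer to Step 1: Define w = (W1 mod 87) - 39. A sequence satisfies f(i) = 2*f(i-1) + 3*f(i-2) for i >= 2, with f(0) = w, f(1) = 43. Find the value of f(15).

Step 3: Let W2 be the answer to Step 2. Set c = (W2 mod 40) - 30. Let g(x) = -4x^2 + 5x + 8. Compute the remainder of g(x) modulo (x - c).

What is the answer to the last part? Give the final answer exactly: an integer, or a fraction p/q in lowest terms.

Step 1: 3*(-17)^3 + 8*(-17)^2 + 9*(-17)^1 - 1 = (-14739) + (2312) + (-153) + (-1) = -12581; answer -12581
Step 2: W1 = -12581; w = -5; f(2) = 2*(43) + 3*(-5) = 71; iterating: f(2)=71, f(3)=271, f(4)=755, f(5)=2323, f(6)=6911, f(7)=20791, f(8)=62315, f(9)=187003, f(10)=560951, f(11)=1682911, f(12)=5048675, f(13)=15146083, f(14)=45438191, f(15)=136314631; answer 136314631
Step 3: W2 = 136314631; c = 1; remainder = value at the root: -4*(1)^2 + 5*(1)^1 + 8 = (-4) + (5) + (8) = 9; answer 9

9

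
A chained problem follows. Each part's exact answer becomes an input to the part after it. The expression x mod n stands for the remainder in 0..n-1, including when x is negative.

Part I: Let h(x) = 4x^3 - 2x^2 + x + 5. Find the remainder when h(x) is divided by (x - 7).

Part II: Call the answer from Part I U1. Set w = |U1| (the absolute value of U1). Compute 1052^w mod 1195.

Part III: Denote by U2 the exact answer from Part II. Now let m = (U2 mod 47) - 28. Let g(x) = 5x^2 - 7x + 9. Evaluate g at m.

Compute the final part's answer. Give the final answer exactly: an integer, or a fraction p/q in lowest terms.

763

Part I: remainder = value at the root: 4*(7)^3 - 2*(7)^2 + 1*(7)^1 + 5 = (1372) + (-98) + (7) + (5) = 1286; answer 1286
Part II: U1 = 1286; w = 1286; squarings mod 1195: 1052^1=1052, 1052^2=134, 1052^4=31, 1052^8=961, 1052^16=981, 1052^32=386, 1052^64=816, 1052^128=241, 1052^256=721, 1052^512=16, 1052^1024=256; 1052^1286 = 1052^2 * 1052^4 * 1052^256 * 1052^1024 = 1169 (mod 1195); answer 1169
Part III: U2 = 1169; m = 13; 5*(13)^2 - 7*(13)^1 + 9 = (845) + (-91) + (9) = 763; answer 763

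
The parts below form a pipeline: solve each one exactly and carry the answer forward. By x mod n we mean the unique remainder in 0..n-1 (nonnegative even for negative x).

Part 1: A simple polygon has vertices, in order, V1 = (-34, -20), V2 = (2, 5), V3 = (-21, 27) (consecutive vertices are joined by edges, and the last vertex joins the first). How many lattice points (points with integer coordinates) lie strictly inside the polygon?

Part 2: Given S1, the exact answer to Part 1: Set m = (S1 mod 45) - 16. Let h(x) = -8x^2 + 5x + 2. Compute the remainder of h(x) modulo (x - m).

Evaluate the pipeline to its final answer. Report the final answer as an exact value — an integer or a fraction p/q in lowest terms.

Part 1: cross terms: (-34*5 - 2*-20)=-130, (2*27 - -21*5)=159, (-21*-20 - -34*27)=1338; twice the area = |1367| = 1367; area = 1367/2; boundary points = 1 + 1 + 1 = 3; strictly interior points = area - boundary/2 + 1 = 683; answer 683
Part 2: S1 = 683; m = -8; remainder = value at the root: -8*(-8)^2 + 5*(-8)^1 + 2 = (-512) + (-40) + (2) = -550; answer -550

-550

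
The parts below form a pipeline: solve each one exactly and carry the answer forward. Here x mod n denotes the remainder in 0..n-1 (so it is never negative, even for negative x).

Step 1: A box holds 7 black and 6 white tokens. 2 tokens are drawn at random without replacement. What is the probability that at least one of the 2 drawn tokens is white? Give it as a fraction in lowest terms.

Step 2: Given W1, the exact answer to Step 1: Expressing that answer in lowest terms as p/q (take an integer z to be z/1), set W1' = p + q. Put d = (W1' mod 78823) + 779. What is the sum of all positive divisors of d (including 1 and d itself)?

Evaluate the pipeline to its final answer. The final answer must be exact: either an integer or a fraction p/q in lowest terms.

1560

Step 1: total draws C(13,2) = 78; complement C(7,2) = 21; favorable 78 - 21 = 57; P = 19/26; answer 19/26
Step 2: W1 = 19/26; threaded value p + q = 45; d = 824; 824 = 2^3 * 103; sigma = (1 + 2 + 4 + 8) * (1 + 103) = 15 * 104 = 1560; answer 1560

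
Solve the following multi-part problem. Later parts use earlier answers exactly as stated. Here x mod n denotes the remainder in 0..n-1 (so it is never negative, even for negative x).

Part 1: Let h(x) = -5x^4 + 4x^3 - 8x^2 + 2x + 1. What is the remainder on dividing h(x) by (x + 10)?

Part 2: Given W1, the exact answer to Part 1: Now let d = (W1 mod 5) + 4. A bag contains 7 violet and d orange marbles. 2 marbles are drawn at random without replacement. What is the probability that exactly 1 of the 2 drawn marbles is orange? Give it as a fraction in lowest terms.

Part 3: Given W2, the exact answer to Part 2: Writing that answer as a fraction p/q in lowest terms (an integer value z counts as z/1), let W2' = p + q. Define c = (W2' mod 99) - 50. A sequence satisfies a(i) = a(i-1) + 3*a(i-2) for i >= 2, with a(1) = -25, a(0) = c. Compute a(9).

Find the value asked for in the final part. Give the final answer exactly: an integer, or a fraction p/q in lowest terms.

Part 1: remainder = value at the root: -5*(-10)^4 + 4*(-10)^3 - 8*(-10)^2 + 2*(-10)^1 + 1 = (-50000) + (-4000) + (-800) + (-20) + (1) = -54819; answer -54819
Part 2: W1 = -54819; d = 5; total draws C(12,2) = 66; favorable C(5,1)*C(7,1) = 35; P = 35/66; answer 35/66
Part 3: W2 = 35/66; threaded value p + q = 101; c = -48; a(2) = 1*(-25) + 3*(-48) = -169; iterating: a(2)=-169, a(3)=-244, a(4)=-751, a(5)=-1483, a(6)=-3736, a(7)=-8185, a(8)=-19393, a(9)=-43948; answer -43948

-43948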